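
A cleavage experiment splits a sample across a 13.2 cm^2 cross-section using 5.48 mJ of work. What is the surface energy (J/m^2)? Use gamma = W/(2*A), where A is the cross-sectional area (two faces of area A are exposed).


Convert: A = 13.2 cm^2 = 0.00132 m^2, W = 5.48 mJ = 0.00548 J
Cleaving exposes two faces of area A, so total new surface = 2*A and gamma = W / (2*A)
gamma = 0.00548 / (2 * 0.00132)
gamma = 2.076 J/m^2

2.076


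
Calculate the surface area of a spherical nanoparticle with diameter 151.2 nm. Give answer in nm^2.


Radius r = 151.2/2 = 75.6 nm
Surface area SA = 4 * pi * r^2
SA = 4 * pi * (75.6)^2
SA = 71821.33 nm^2

71821.33


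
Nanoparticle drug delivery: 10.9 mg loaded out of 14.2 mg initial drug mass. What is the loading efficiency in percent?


Drug loading efficiency = (drug loaded / drug initial) * 100
DLE = 10.9 / 14.2 * 100
DLE = 0.7676 * 100
DLE = 76.76%

76.76


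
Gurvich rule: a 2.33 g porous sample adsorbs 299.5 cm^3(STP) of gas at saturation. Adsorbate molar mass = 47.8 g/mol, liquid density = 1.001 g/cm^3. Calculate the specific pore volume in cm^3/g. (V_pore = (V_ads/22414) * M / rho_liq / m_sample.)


Moles adsorbed n = V_ads / 22414 = 299.5 / 22414 = 1.336218e-02 mol
Liquid volume V_liq = n * M / rho_liq = 1.336218e-02 * 47.8 / 1.001 = 0.63807 cm^3
Specific pore volume V_pore = V_liq / m_sample = 0.63807 / 2.33
V_pore = 0.2739 cm^3/g

0.2739


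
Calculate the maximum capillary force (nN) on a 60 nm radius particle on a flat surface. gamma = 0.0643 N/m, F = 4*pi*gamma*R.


Convert radius: R = 60 nm = 6e-08 m
F = 4 * pi * gamma * R
F = 4 * pi * 0.0643 * 6e-08
F = 4.84811e-08 N = 48.4811 nN

48.4811


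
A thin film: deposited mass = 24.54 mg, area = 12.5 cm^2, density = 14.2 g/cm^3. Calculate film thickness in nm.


Convert: m = 24.54 mg = 2.4540e-05 kg, A = 12.5 cm^2 = 1.2500e-03 m^2, rho = 14.2 g/cm^3 = 14200 kg/m^3
t = m / (A * rho)
t = 2.4540e-05 / (1.2500e-03 * 14200)
t = 1.3825e-06 m = 1382.5 nm

1382.5


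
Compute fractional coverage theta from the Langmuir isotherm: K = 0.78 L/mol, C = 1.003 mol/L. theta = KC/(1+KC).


Langmuir isotherm: theta = K*C / (1 + K*C)
K*C = 0.78 * 1.003 = 0.78234
theta = 0.78234 / (1 + 0.78234) = 0.78234 / 1.78234
theta = 0.4389

0.4389


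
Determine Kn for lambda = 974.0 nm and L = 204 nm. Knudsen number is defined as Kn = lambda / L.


Knudsen number Kn = lambda / L
Kn = 974.0 / 204
Kn = 4.7745

4.7745


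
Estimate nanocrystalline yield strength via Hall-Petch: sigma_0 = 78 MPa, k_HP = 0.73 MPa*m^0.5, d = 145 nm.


d = 145 nm = 1.45e-07 m
sqrt(d) = 0.0003807887
Hall-Petch contribution = k / sqrt(d) = 0.73 / 0.0003807887 = 1917.1 MPa
sigma = sigma_0 + k/sqrt(d) = 78 + 1917.1 = 1995.1 MPa

1995.1


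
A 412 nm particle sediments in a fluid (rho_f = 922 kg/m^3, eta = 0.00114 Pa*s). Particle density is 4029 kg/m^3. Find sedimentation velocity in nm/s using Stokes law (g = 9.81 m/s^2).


Radius R = 412/2 nm = 2.06e-07 m
Density difference = 4029 - 922 = 3107 kg/m^3
v = 2 * R^2 * (rho_p - rho_f) * g / (9 * eta)
v = 2 * (2.06e-07)^2 * 3107 * 9.81 / (9 * 0.00114)
v = 2.52132e-07 m/s = 252.1316 nm/s

252.1316


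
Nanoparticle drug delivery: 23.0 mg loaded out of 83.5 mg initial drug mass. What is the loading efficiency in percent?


Drug loading efficiency = (drug loaded / drug initial) * 100
DLE = 23.0 / 83.5 * 100
DLE = 0.2754 * 100
DLE = 27.54%

27.54


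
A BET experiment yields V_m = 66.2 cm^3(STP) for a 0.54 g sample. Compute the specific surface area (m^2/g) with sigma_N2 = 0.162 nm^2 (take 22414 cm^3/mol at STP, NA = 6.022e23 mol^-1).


Number of moles in monolayer = V_m / 22414 = 66.2 / 22414 = 0.00295351
Number of molecules = moles * NA = 0.00295351 * 6.022e23
SA = molecules * sigma / mass
SA = (66.2 / 22414) * 6.022e23 * 0.162e-18 / 0.54
SA = 533.6 m^2/g

533.6


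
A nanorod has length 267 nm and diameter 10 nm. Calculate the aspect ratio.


Aspect ratio AR = length / diameter
AR = 267 / 10
AR = 26.7

26.7


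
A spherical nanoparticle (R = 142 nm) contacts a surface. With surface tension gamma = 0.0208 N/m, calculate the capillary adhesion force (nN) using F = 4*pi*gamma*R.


Convert radius: R = 142 nm = 1.42e-07 m
F = 4 * pi * gamma * R
F = 4 * pi * 0.0208 * 1.42e-07
F = 3.7116e-08 N = 37.116 nN

37.116


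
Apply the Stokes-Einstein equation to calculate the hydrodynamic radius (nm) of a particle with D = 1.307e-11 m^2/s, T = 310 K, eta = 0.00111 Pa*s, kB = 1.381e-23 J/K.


Stokes-Einstein: R = kB*T / (6*pi*eta*D)
R = 1.381e-23 * 310 / (6 * pi * 0.00111 * 1.307e-11)
R = 1.56551e-08 m = 15.66 nm

15.66


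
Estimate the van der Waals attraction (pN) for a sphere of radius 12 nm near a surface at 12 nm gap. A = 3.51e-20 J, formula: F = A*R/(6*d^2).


Convert to SI: R = 12 nm = 1.2e-08 m, d = 12 nm = 1.2e-08 m
F = A * R / (6 * d^2)
F = 3.51e-20 * 1.2e-08 / (6 * (1.2e-08)^2)
F = 4.875e-13 N = 0.487 pN

0.487


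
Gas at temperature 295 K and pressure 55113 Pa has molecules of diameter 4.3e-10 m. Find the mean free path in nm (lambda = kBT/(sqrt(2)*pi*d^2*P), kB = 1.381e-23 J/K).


Mean free path: lambda = kB*T / (sqrt(2) * pi * d^2 * P)
lambda = 1.381e-23 * 295 / (sqrt(2) * pi * (4.3e-10)^2 * 55113)
lambda = 8.99829e-08 m
lambda = 89.98 nm

89.98


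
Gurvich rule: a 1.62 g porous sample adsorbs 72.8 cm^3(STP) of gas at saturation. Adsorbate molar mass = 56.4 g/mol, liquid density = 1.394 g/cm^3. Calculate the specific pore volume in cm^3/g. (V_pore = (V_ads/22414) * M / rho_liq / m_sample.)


Moles adsorbed n = V_ads / 22414 = 72.8 / 22414 = 3.247970e-03 mol
Liquid volume V_liq = n * M / rho_liq = 3.247970e-03 * 56.4 / 1.394 = 0.13141 cm^3
Specific pore volume V_pore = V_liq / m_sample = 0.13141 / 1.62
V_pore = 0.0811 cm^3/g

0.0811


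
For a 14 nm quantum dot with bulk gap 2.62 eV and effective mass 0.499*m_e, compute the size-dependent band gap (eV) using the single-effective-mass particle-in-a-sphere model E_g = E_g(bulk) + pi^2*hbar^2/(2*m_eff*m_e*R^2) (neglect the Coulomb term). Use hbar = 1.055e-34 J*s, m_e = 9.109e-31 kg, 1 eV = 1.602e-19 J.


Radius R = 14/2 nm = 7e-09 m
Confinement energy dE = pi^2 * hbar^2 / (2 * m_eff * m_e * R^2)
dE = pi^2 * (1.055e-34)^2 / (2 * 0.499 * 9.109e-31 * (7e-09)^2) J, divided by 1.602e-19 J/eV
dE = 0.0154 eV
Total band gap = E_g(bulk) + dE = 2.62 + 0.0154 = 2.6354 eV

2.6354


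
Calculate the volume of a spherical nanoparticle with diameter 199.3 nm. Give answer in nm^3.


Radius r = 199.3/2 = 99.65 nm
Volume V = (4/3) * pi * r^3
V = (4/3) * pi * (99.65)^3
V = 4144961.67 nm^3

4144961.67


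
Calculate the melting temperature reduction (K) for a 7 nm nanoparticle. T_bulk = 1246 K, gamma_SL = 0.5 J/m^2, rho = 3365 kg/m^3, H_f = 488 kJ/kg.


Radius R = 7/2 = 3.5 nm = 3.5e-09 m
Convert H_f = 488 kJ/kg = 488000 J/kg
dT = 2 * gamma_SL * T_bulk / (rho * H_f * R)
dT = 2 * 0.5 * 1246 / (3365 * 488000 * 3.5e-09)
dT = 216.8 K

216.8


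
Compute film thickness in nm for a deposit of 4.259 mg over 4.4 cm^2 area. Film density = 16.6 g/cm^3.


Convert: m = 4.259 mg = 4.2590e-06 kg, A = 4.4 cm^2 = 4.4000e-04 m^2, rho = 16.6 g/cm^3 = 16600 kg/m^3
t = m / (A * rho)
t = 4.2590e-06 / (4.4000e-04 * 16600)
t = 5.8311e-07 m = 583.1 nm

583.1


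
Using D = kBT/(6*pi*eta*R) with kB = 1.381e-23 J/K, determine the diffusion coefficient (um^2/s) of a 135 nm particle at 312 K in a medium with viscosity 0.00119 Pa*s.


Radius R = 135/2 = 67.5 nm = 6.75e-08 m
D = kB*T / (6*pi*eta*R)
D = 1.381e-23 * 312 / (6 * pi * 0.00119 * 6.75e-08)
D = 2.84575e-12 m^2/s = 2.846 um^2/s

2.846


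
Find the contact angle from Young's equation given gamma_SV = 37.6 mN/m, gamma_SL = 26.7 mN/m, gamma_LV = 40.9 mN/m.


cos(theta) = (gamma_SV - gamma_SL) / gamma_LV
cos(theta) = (37.6 - 26.7) / 40.9
cos(theta) = 0.266504
theta = arccos(0.266504) = 74.54 degrees

74.54


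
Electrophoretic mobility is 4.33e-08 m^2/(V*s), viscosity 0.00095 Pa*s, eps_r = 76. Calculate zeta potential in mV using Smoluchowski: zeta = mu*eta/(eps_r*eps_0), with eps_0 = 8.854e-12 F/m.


Smoluchowski equation: zeta = mu * eta / (eps_r * eps_0)
zeta = 4.33e-08 * 0.00095 / (76 * 8.854e-12)
zeta = 0.061131 V = 61.13 mV

61.13


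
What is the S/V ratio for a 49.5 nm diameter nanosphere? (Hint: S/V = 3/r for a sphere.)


Radius r = 49.5/2 = 24.75 nm
S/V = 3 / r = 3 / 24.75
S/V = 0.1212 nm^-1

0.1212


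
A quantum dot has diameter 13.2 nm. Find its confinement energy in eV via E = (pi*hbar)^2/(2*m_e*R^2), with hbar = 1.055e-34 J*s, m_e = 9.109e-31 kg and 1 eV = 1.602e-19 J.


Radius R = 13.2/2 = 6.6 nm = 6.6e-09 m
E = (pi * 1.055e-34)^2 / (2 * 9.109e-31 * (6.6e-09)^2)
E(J) = 1.38425e-21
E = E(J) / 1.602e-19 = 0.0086 eV

0.0086


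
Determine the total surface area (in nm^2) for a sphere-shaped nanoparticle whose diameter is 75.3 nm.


Radius r = 75.3/2 = 37.65 nm
Surface area SA = 4 * pi * r^2
SA = 4 * pi * (37.65)^2
SA = 17813.11 nm^2

17813.11


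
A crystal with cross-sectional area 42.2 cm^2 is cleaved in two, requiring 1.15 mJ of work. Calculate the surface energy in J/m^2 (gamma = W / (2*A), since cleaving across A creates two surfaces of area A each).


Convert: A = 42.2 cm^2 = 0.00422 m^2, W = 1.15 mJ = 0.00115 J
Cleaving exposes two faces of area A, so total new surface = 2*A and gamma = W / (2*A)
gamma = 0.00115 / (2 * 0.00422)
gamma = 0.136 J/m^2

0.136


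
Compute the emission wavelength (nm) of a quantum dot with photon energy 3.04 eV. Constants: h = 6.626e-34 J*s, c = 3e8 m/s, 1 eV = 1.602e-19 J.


Convert energy: E = 3.04 eV = 3.04 * 1.602e-19 = 4.87008e-19 J
lambda = h*c / E = 6.626e-34 * 3e8 / 4.87008e-19
lambda = 4.08166e-07 m = 408.2 nm

408.2


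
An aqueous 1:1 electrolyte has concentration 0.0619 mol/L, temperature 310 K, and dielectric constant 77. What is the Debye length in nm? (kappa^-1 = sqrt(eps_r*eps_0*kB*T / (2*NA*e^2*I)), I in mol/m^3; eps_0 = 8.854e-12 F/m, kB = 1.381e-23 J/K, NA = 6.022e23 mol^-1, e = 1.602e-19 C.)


Ionic strength I = 0.0619 * 1^2 * 1000 = 61.9 mol/m^3
kappa^-1 = sqrt(77 * 8.854e-12 * 1.381e-23 * 310 / (2 * 6.022e23 * (1.602e-19)^2 * 61.9))
kappa^-1 = 1.235 nm

1.235


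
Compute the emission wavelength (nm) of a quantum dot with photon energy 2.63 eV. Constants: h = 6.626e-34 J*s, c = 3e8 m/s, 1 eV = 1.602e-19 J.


Convert energy: E = 2.63 eV = 2.63 * 1.602e-19 = 4.21326e-19 J
lambda = h*c / E = 6.626e-34 * 3e8 / 4.21326e-19
lambda = 4.71796e-07 m = 471.8 nm

471.8


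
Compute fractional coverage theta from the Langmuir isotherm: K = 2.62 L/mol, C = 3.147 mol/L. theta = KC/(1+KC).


Langmuir isotherm: theta = K*C / (1 + K*C)
K*C = 2.62 * 3.147 = 8.24514
theta = 8.24514 / (1 + 8.24514) = 8.24514 / 9.24514
theta = 0.8918

0.8918


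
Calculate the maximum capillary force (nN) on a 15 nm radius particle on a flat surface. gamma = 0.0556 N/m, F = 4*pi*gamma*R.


Convert radius: R = 15 nm = 1.5e-08 m
F = 4 * pi * gamma * R
F = 4 * pi * 0.0556 * 1.5e-08
F = 1.04804e-08 N = 10.4804 nN

10.4804


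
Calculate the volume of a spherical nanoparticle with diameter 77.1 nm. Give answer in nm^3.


Radius r = 77.1/2 = 38.55 nm
Volume V = (4/3) * pi * r^3
V = (4/3) * pi * (38.55)^3
V = 239972.65 nm^3

239972.65


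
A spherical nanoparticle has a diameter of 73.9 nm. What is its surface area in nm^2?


Radius r = 73.9/2 = 36.95 nm
Surface area SA = 4 * pi * r^2
SA = 4 * pi * (36.95)^2
SA = 17156.9 nm^2

17156.9


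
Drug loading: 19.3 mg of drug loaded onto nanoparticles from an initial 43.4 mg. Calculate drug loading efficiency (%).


Drug loading efficiency = (drug loaded / drug initial) * 100
DLE = 19.3 / 43.4 * 100
DLE = 0.4447 * 100
DLE = 44.47%

44.47


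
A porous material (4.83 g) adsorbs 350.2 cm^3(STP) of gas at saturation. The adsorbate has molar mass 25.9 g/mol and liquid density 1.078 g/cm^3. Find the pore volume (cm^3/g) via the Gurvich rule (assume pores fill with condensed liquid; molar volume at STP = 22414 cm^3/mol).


Moles adsorbed n = V_ads / 22414 = 350.2 / 22414 = 1.562416e-02 mol
Liquid volume V_liq = n * M / rho_liq = 1.562416e-02 * 25.9 / 1.078 = 0.37539 cm^3
Specific pore volume V_pore = V_liq / m_sample = 0.37539 / 4.83
V_pore = 0.0777 cm^3/g

0.0777


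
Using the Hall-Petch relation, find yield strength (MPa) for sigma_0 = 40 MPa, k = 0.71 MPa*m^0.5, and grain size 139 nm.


d = 139 nm = 1.39e-07 m
sqrt(d) = 0.000372827
Hall-Petch contribution = k / sqrt(d) = 0.71 / 0.000372827 = 1904.4 MPa
sigma = sigma_0 + k/sqrt(d) = 40 + 1904.4 = 1944.4 MPa

1944.4


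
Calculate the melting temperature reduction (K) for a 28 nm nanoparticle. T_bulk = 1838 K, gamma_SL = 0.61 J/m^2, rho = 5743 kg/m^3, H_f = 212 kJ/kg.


Radius R = 28/2 = 14 nm = 1.4e-08 m
Convert H_f = 212 kJ/kg = 212000 J/kg
dT = 2 * gamma_SL * T_bulk / (rho * H_f * R)
dT = 2 * 0.61 * 1838 / (5743 * 212000 * 1.4e-08)
dT = 131.6 K

131.6


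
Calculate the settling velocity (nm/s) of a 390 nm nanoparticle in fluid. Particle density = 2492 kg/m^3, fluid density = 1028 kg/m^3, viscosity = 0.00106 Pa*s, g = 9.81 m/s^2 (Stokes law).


Radius R = 390/2 nm = 1.95e-07 m
Density difference = 2492 - 1028 = 1464 kg/m^3
v = 2 * R^2 * (rho_p - rho_f) * g / (9 * eta)
v = 2 * (1.95e-07)^2 * 1464 * 9.81 / (9 * 0.00106)
v = 1.14488e-07 m/s = 114.4883 nm/s

114.4883


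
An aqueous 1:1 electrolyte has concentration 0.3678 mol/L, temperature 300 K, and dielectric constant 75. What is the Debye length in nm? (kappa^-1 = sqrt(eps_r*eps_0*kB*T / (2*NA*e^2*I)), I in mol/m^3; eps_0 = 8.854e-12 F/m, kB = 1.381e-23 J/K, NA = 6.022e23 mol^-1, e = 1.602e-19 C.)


Ionic strength I = 0.3678 * 1^2 * 1000 = 367.8 mol/m^3
kappa^-1 = sqrt(75 * 8.854e-12 * 1.381e-23 * 300 / (2 * 6.022e23 * (1.602e-19)^2 * 367.8))
kappa^-1 = 0.492 nm

0.492


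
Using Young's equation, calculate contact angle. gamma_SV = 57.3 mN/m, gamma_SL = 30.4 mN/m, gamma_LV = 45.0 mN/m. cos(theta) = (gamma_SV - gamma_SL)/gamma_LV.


cos(theta) = (gamma_SV - gamma_SL) / gamma_LV
cos(theta) = (57.3 - 30.4) / 45.0
cos(theta) = 0.597778
theta = arccos(0.597778) = 53.29 degrees

53.29


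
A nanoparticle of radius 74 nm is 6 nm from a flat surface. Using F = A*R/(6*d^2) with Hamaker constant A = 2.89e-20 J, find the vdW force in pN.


Convert to SI: R = 74 nm = 7.4e-08 m, d = 6 nm = 6e-09 m
F = A * R / (6 * d^2)
F = 2.89e-20 * 7.4e-08 / (6 * (6e-09)^2)
F = 9.90093e-12 N = 9.901 pN

9.901


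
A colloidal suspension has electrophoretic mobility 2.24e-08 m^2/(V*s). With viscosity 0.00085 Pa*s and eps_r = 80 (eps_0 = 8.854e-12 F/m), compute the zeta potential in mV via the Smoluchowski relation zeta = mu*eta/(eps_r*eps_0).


Smoluchowski equation: zeta = mu * eta / (eps_r * eps_0)
zeta = 2.24e-08 * 0.00085 / (80 * 8.854e-12)
zeta = 0.026881 V = 26.88 mV

26.88


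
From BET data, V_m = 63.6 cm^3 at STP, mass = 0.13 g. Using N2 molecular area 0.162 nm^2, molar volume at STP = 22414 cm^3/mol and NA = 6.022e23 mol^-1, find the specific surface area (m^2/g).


Number of moles in monolayer = V_m / 22414 = 63.6 / 22414 = 0.00283751
Number of molecules = moles * NA = 0.00283751 * 6.022e23
SA = molecules * sigma / mass
SA = (63.6 / 22414) * 6.022e23 * 0.162e-18 / 0.13
SA = 2129.4 m^2/g

2129.4


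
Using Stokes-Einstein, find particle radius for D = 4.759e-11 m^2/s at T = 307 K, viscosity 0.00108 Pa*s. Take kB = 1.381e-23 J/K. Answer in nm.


Stokes-Einstein: R = kB*T / (6*pi*eta*D)
R = 1.381e-23 * 307 / (6 * pi * 0.00108 * 4.759e-11)
R = 4.37614e-09 m = 4.38 nm

4.38


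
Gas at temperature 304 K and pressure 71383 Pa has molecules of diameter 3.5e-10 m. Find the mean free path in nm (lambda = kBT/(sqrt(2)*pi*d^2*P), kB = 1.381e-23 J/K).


Mean free path: lambda = kB*T / (sqrt(2) * pi * d^2 * P)
lambda = 1.381e-23 * 304 / (sqrt(2) * pi * (3.5e-10)^2 * 71383)
lambda = 1.08062e-07 m
lambda = 108.06 nm

108.06


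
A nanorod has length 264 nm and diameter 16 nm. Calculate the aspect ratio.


Aspect ratio AR = length / diameter
AR = 264 / 16
AR = 16.5

16.5


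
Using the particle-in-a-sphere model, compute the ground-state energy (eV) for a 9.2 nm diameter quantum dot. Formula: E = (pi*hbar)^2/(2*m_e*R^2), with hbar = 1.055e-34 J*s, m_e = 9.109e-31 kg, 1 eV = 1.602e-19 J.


Radius R = 9.2/2 = 4.6 nm = 4.6e-09 m
E = (pi * 1.055e-34)^2 / (2 * 9.109e-31 * (4.6e-09)^2)
E(J) = 2.84963e-21
E = E(J) / 1.602e-19 = 0.0178 eV

0.0178


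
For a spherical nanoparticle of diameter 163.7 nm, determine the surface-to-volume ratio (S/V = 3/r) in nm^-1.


Radius r = 163.7/2 = 81.85 nm
S/V = 3 / r = 3 / 81.85
S/V = 0.0367 nm^-1

0.0367


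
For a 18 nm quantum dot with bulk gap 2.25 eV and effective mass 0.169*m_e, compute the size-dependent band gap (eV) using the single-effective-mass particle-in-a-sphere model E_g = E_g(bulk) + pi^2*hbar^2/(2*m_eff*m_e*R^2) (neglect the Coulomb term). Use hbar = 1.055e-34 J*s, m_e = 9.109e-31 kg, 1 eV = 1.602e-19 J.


Radius R = 18/2 nm = 9e-09 m
Confinement energy dE = pi^2 * hbar^2 / (2 * m_eff * m_e * R^2)
dE = pi^2 * (1.055e-34)^2 / (2 * 0.169 * 9.109e-31 * (9e-09)^2) J, divided by 1.602e-19 J/eV
dE = 0.0275 eV
Total band gap = E_g(bulk) + dE = 2.25 + 0.0275 = 2.2775 eV

2.2775


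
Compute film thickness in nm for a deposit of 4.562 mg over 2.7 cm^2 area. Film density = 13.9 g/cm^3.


Convert: m = 4.562 mg = 4.5620e-06 kg, A = 2.7 cm^2 = 2.7000e-04 m^2, rho = 13.9 g/cm^3 = 13900 kg/m^3
t = m / (A * rho)
t = 4.5620e-06 / (2.7000e-04 * 13900)
t = 1.2156e-06 m = 1215.6 nm

1215.6


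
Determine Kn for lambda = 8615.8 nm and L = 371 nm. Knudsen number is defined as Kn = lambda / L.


Knudsen number Kn = lambda / L
Kn = 8615.8 / 371
Kn = 23.2232

23.2232


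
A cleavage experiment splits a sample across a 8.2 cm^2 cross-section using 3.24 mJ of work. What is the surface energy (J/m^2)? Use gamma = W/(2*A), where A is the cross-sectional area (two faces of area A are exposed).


Convert: A = 8.2 cm^2 = 0.00082 m^2, W = 3.24 mJ = 0.00324 J
Cleaving exposes two faces of area A, so total new surface = 2*A and gamma = W / (2*A)
gamma = 0.00324 / (2 * 0.00082)
gamma = 1.976 J/m^2

1.976


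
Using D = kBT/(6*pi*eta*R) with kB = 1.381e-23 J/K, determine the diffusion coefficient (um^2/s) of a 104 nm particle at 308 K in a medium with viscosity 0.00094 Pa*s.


Radius R = 104/2 = 52 nm = 5.2e-08 m
D = kB*T / (6*pi*eta*R)
D = 1.381e-23 * 308 / (6 * pi * 0.00094 * 5.2e-08)
D = 4.61649e-12 m^2/s = 4.616 um^2/s

4.616


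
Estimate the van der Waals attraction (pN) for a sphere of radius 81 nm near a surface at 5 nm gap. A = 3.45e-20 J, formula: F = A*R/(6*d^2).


Convert to SI: R = 81 nm = 8.1e-08 m, d = 5 nm = 5e-09 m
F = A * R / (6 * d^2)
F = 3.45e-20 * 8.1e-08 / (6 * (5e-09)^2)
F = 1.863e-11 N = 18.63 pN

18.63


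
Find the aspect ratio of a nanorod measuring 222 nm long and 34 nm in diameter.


Aspect ratio AR = length / diameter
AR = 222 / 34
AR = 6.53

6.53


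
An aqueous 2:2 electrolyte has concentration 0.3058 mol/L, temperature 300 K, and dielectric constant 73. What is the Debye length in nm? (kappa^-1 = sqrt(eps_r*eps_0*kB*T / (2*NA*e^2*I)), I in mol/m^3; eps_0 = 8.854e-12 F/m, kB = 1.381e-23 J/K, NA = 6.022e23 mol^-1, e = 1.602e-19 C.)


Ionic strength I = 0.3058 * 2^2 * 1000 = 1223.2 mol/m^3
kappa^-1 = sqrt(73 * 8.854e-12 * 1.381e-23 * 300 / (2 * 6.022e23 * (1.602e-19)^2 * 1223.2))
kappa^-1 = 0.266 nm

0.266


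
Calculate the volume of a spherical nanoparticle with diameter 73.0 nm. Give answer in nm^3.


Radius r = 73.0/2 = 36.5 nm
Volume V = (4/3) * pi * r^3
V = (4/3) * pi * (36.5)^3
V = 203688.82 nm^3

203688.82


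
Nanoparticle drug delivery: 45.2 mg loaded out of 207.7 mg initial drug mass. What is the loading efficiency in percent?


Drug loading efficiency = (drug loaded / drug initial) * 100
DLE = 45.2 / 207.7 * 100
DLE = 0.2176 * 100
DLE = 21.76%

21.76


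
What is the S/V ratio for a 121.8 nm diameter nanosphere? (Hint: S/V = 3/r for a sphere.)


Radius r = 121.8/2 = 60.9 nm
S/V = 3 / r = 3 / 60.9
S/V = 0.0493 nm^-1

0.0493


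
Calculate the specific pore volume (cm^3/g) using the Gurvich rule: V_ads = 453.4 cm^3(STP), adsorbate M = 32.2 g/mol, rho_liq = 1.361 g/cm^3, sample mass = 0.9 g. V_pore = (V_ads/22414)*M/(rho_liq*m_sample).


Moles adsorbed n = V_ads / 22414 = 453.4 / 22414 = 2.022843e-02 mol
Liquid volume V_liq = n * M / rho_liq = 2.022843e-02 * 32.2 / 1.361 = 0.47859 cm^3
Specific pore volume V_pore = V_liq / m_sample = 0.47859 / 0.9
V_pore = 0.5318 cm^3/g

0.5318


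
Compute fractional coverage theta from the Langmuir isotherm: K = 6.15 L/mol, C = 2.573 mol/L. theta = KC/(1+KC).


Langmuir isotherm: theta = K*C / (1 + K*C)
K*C = 6.15 * 2.573 = 15.82395
theta = 15.82395 / (1 + 15.82395) = 15.82395 / 16.82395
theta = 0.9406

0.9406


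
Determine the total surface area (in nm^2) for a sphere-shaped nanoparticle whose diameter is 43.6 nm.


Radius r = 43.6/2 = 21.8 nm
Surface area SA = 4 * pi * r^2
SA = 4 * pi * (21.8)^2
SA = 5972.04 nm^2

5972.04


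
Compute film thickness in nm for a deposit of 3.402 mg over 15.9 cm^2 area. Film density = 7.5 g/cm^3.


Convert: m = 3.402 mg = 3.4020e-06 kg, A = 15.9 cm^2 = 1.5900e-03 m^2, rho = 7.5 g/cm^3 = 7500 kg/m^3
t = m / (A * rho)
t = 3.4020e-06 / (1.5900e-03 * 7500)
t = 2.8528e-07 m = 285.3 nm

285.3


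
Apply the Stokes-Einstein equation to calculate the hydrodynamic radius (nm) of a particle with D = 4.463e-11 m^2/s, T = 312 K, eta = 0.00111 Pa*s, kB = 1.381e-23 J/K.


Stokes-Einstein: R = kB*T / (6*pi*eta*D)
R = 1.381e-23 * 312 / (6 * pi * 0.00111 * 4.463e-11)
R = 4.61421e-09 m = 4.61 nm

4.61


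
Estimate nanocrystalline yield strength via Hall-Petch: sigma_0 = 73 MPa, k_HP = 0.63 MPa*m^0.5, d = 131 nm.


d = 131 nm = 1.31e-07 m
sqrt(d) = 0.0003619392
Hall-Petch contribution = k / sqrt(d) = 0.63 / 0.0003619392 = 1740.6 MPa
sigma = sigma_0 + k/sqrt(d) = 73 + 1740.6 = 1813.6 MPa

1813.6


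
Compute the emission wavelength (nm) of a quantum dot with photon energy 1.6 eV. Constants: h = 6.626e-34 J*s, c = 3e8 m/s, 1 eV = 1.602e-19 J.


Convert energy: E = 1.6 eV = 1.6 * 1.602e-19 = 2.5632e-19 J
lambda = h*c / E = 6.626e-34 * 3e8 / 2.5632e-19
lambda = 7.75515e-07 m = 775.5 nm

775.5


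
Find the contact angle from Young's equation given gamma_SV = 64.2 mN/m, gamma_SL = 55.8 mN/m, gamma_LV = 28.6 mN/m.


cos(theta) = (gamma_SV - gamma_SL) / gamma_LV
cos(theta) = (64.2 - 55.8) / 28.6
cos(theta) = 0.293706
theta = arccos(0.293706) = 72.92 degrees

72.92


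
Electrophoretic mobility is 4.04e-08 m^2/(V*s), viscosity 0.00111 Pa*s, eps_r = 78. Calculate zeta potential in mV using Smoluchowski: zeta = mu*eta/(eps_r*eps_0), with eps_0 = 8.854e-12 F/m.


Smoluchowski equation: zeta = mu * eta / (eps_r * eps_0)
zeta = 4.04e-08 * 0.00111 / (78 * 8.854e-12)
zeta = 0.064934 V = 64.93 mV

64.93


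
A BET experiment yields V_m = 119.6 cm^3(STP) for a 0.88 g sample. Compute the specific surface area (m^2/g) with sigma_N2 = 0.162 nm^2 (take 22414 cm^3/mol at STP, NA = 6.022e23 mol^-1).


Number of moles in monolayer = V_m / 22414 = 119.6 / 22414 = 0.00533595
Number of molecules = moles * NA = 0.00533595 * 6.022e23
SA = molecules * sigma / mass
SA = (119.6 / 22414) * 6.022e23 * 0.162e-18 / 0.88
SA = 591.5 m^2/g

591.5


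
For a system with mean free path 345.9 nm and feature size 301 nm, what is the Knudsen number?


Knudsen number Kn = lambda / L
Kn = 345.9 / 301
Kn = 1.1492

1.1492


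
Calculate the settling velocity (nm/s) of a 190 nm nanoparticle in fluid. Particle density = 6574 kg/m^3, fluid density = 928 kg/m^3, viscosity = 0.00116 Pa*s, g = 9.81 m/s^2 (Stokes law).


Radius R = 190/2 nm = 9.5e-08 m
Density difference = 6574 - 928 = 5646 kg/m^3
v = 2 * R^2 * (rho_p - rho_f) * g / (9 * eta)
v = 2 * (9.5e-08)^2 * 5646 * 9.81 / (9 * 0.00116)
v = 9.57605e-08 m/s = 95.7605 nm/s

95.7605


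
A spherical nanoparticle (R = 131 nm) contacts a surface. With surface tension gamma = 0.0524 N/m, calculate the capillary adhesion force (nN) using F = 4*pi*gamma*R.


Convert radius: R = 131 nm = 1.31e-07 m
F = 4 * pi * gamma * R
F = 4 * pi * 0.0524 * 1.31e-07
F = 8.62606e-08 N = 86.2606 nN

86.2606


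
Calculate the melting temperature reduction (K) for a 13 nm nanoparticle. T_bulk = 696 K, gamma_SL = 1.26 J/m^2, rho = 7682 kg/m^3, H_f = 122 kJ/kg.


Radius R = 13/2 = 6.5 nm = 6.5e-09 m
Convert H_f = 122 kJ/kg = 122000 J/kg
dT = 2 * gamma_SL * T_bulk / (rho * H_f * R)
dT = 2 * 1.26 * 696 / (7682 * 122000 * 6.5e-09)
dT = 287.9 K

287.9


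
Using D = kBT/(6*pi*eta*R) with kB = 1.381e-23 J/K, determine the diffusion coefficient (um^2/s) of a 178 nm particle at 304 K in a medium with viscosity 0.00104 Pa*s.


Radius R = 178/2 = 89 nm = 8.9e-08 m
D = kB*T / (6*pi*eta*R)
D = 1.381e-23 * 304 / (6 * pi * 0.00104 * 8.9e-08)
D = 2.40626e-12 m^2/s = 2.406 um^2/s

2.406


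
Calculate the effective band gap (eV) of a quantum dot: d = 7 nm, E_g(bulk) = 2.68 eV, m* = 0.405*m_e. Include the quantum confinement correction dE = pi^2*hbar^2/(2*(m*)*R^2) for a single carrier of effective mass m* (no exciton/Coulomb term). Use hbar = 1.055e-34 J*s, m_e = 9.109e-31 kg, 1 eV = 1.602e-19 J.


Radius R = 7/2 nm = 3.5e-09 m
Confinement energy dE = pi^2 * hbar^2 / (2 * m_eff * m_e * R^2)
dE = pi^2 * (1.055e-34)^2 / (2 * 0.405 * 9.109e-31 * (3.5e-09)^2) J, divided by 1.602e-19 J/eV
dE = 0.0759 eV
Total band gap = E_g(bulk) + dE = 2.68 + 0.0759 = 2.7559 eV

2.7559


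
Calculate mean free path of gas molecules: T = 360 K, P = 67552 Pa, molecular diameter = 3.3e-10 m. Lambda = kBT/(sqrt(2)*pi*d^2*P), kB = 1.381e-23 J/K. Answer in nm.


Mean free path: lambda = kB*T / (sqrt(2) * pi * d^2 * P)
lambda = 1.381e-23 * 360 / (sqrt(2) * pi * (3.3e-10)^2 * 67552)
lambda = 1.52113e-07 m
lambda = 152.11 nm

152.11


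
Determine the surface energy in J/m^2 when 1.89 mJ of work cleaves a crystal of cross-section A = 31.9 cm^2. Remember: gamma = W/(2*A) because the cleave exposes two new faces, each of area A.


Convert: A = 31.9 cm^2 = 0.00319 m^2, W = 1.89 mJ = 0.00189 J
Cleaving exposes two faces of area A, so total new surface = 2*A and gamma = W / (2*A)
gamma = 0.00189 / (2 * 0.00319)
gamma = 0.296 J/m^2

0.296


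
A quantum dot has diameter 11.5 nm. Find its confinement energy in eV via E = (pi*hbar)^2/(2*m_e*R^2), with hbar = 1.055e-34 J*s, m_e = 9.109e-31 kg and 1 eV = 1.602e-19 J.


Radius R = 11.5/2 = 5.75 nm = 5.75e-09 m
E = (pi * 1.055e-34)^2 / (2 * 9.109e-31 * (5.75e-09)^2)
E(J) = 1.82376e-21
E = E(J) / 1.602e-19 = 0.0114 eV

0.0114


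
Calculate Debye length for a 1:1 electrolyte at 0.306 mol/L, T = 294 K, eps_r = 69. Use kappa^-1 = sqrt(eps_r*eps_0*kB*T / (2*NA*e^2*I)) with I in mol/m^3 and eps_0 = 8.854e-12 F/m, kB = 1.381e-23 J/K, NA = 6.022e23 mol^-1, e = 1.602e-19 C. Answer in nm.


Ionic strength I = 0.306 * 1^2 * 1000 = 306 mol/m^3
kappa^-1 = sqrt(69 * 8.854e-12 * 1.381e-23 * 294 / (2 * 6.022e23 * (1.602e-19)^2 * 306))
kappa^-1 = 0.512 nm

0.512


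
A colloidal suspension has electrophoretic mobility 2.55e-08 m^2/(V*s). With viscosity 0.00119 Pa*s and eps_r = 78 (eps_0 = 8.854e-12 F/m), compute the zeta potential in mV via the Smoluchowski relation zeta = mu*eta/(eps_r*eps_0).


Smoluchowski equation: zeta = mu * eta / (eps_r * eps_0)
zeta = 2.55e-08 * 0.00119 / (78 * 8.854e-12)
zeta = 0.043939 V = 43.94 mV

43.94


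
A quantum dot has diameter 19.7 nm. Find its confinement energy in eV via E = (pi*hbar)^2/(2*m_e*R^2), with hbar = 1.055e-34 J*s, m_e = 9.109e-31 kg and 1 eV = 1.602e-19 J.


Radius R = 19.7/2 = 9.85 nm = 9.85e-09 m
E = (pi * 1.055e-34)^2 / (2 * 9.109e-31 * (9.85e-09)^2)
E(J) = 6.21486e-22
E = E(J) / 1.602e-19 = 0.0039 eV

0.0039


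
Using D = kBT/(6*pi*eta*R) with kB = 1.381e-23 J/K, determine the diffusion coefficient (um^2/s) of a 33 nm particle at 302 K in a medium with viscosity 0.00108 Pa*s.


Radius R = 33/2 = 16.5 nm = 1.65e-08 m
D = kB*T / (6*pi*eta*R)
D = 1.381e-23 * 302 / (6 * pi * 0.00108 * 1.65e-08)
D = 1.24163e-11 m^2/s = 12.416 um^2/s

12.416


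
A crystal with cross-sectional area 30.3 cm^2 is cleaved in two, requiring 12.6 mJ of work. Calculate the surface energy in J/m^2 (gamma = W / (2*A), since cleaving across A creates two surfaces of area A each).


Convert: A = 30.3 cm^2 = 0.00303 m^2, W = 12.6 mJ = 0.0126 J
Cleaving exposes two faces of area A, so total new surface = 2*A and gamma = W / (2*A)
gamma = 0.0126 / (2 * 0.00303)
gamma = 2.079 J/m^2

2.079


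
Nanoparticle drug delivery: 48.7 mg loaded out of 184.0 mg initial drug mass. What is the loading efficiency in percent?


Drug loading efficiency = (drug loaded / drug initial) * 100
DLE = 48.7 / 184.0 * 100
DLE = 0.2647 * 100
DLE = 26.47%

26.47


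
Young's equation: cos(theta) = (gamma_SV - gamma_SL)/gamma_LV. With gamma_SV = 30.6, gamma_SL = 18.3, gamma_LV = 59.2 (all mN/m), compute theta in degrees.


cos(theta) = (gamma_SV - gamma_SL) / gamma_LV
cos(theta) = (30.6 - 18.3) / 59.2
cos(theta) = 0.20777
theta = arccos(0.20777) = 78.01 degrees

78.01


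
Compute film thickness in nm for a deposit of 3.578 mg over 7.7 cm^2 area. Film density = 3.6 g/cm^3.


Convert: m = 3.578 mg = 3.5780e-06 kg, A = 7.7 cm^2 = 7.7000e-04 m^2, rho = 3.6 g/cm^3 = 3600 kg/m^3
t = m / (A * rho)
t = 3.5780e-06 / (7.7000e-04 * 3600)
t = 1.2908e-06 m = 1290.8 nm

1290.8


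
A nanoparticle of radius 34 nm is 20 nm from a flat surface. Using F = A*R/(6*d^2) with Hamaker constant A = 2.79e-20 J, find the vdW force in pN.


Convert to SI: R = 34 nm = 3.4e-08 m, d = 20 nm = 2e-08 m
F = A * R / (6 * d^2)
F = 2.79e-20 * 3.4e-08 / (6 * (2e-08)^2)
F = 3.9525e-13 N = 0.395 pN

0.395


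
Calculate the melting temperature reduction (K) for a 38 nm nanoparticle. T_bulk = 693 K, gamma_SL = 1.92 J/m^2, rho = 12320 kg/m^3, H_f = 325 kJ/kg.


Radius R = 38/2 = 19 nm = 1.9e-08 m
Convert H_f = 325 kJ/kg = 325000 J/kg
dT = 2 * gamma_SL * T_bulk / (rho * H_f * R)
dT = 2 * 1.92 * 693 / (12320 * 325000 * 1.9e-08)
dT = 35.0 K

35.0


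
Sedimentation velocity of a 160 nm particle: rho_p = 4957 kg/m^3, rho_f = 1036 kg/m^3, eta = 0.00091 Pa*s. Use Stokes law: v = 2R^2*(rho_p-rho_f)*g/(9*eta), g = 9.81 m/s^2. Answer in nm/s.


Radius R = 160/2 nm = 8e-08 m
Density difference = 4957 - 1036 = 3921 kg/m^3
v = 2 * R^2 * (rho_p - rho_f) * g / (9 * eta)
v = 2 * (8e-08)^2 * 3921 * 9.81 / (9 * 0.00091)
v = 6.01163e-08 m/s = 60.1163 nm/s

60.1163


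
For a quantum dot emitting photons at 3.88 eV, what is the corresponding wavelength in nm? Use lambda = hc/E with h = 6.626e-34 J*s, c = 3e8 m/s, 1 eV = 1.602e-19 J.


Convert energy: E = 3.88 eV = 3.88 * 1.602e-19 = 6.21576e-19 J
lambda = h*c / E = 6.626e-34 * 3e8 / 6.21576e-19
lambda = 3.198e-07 m = 319.8 nm

319.8


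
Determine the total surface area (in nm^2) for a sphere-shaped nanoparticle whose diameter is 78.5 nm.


Radius r = 78.5/2 = 39.25 nm
Surface area SA = 4 * pi * r^2
SA = 4 * pi * (39.25)^2
SA = 19359.28 nm^2

19359.28


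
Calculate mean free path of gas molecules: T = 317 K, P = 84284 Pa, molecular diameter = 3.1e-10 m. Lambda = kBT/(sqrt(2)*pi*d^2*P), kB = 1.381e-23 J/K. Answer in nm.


Mean free path: lambda = kB*T / (sqrt(2) * pi * d^2 * P)
lambda = 1.381e-23 * 317 / (sqrt(2) * pi * (3.1e-10)^2 * 84284)
lambda = 1.21652e-07 m
lambda = 121.65 nm

121.65


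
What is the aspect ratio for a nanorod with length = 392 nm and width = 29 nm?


Aspect ratio AR = length / diameter
AR = 392 / 29
AR = 13.52

13.52


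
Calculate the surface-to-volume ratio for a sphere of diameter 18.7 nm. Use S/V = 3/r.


Radius r = 18.7/2 = 9.35 nm
S/V = 3 / r = 3 / 9.35
S/V = 0.3209 nm^-1

0.3209


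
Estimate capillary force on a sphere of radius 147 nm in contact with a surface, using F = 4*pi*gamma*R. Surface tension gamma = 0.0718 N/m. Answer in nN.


Convert radius: R = 147 nm = 1.47e-07 m
F = 4 * pi * gamma * R
F = 4 * pi * 0.0718 * 1.47e-07
F = 1.32633e-07 N = 132.633 nN

132.633


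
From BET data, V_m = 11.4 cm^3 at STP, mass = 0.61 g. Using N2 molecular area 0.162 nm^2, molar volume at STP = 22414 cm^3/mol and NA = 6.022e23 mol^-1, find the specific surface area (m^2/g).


Number of moles in monolayer = V_m / 22414 = 11.4 / 22414 = 0.00050861
Number of molecules = moles * NA = 0.00050861 * 6.022e23
SA = molecules * sigma / mass
SA = (11.4 / 22414) * 6.022e23 * 0.162e-18 / 0.61
SA = 81.3 m^2/g

81.3


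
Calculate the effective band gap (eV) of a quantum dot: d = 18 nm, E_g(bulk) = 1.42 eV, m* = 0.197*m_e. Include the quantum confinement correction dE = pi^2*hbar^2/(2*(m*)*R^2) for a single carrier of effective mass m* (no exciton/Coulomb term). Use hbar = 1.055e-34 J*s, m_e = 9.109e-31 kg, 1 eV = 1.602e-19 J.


Radius R = 18/2 nm = 9e-09 m
Confinement energy dE = pi^2 * hbar^2 / (2 * m_eff * m_e * R^2)
dE = pi^2 * (1.055e-34)^2 / (2 * 0.197 * 9.109e-31 * (9e-09)^2) J, divided by 1.602e-19 J/eV
dE = 0.0236 eV
Total band gap = E_g(bulk) + dE = 1.42 + 0.0236 = 1.4436 eV

1.4436


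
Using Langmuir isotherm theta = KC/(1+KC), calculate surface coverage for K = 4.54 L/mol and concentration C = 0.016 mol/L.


Langmuir isotherm: theta = K*C / (1 + K*C)
K*C = 4.54 * 0.016 = 0.07264
theta = 0.07264 / (1 + 0.07264) = 0.07264 / 1.07264
theta = 0.0677

0.0677


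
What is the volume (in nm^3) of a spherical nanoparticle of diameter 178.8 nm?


Radius r = 178.8/2 = 89.4 nm
Volume V = (4/3) * pi * r^3
V = (4/3) * pi * (89.4)^3
V = 2992961.74 nm^3

2992961.74


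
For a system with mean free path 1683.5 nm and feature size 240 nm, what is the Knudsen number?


Knudsen number Kn = lambda / L
Kn = 1683.5 / 240
Kn = 7.0146

7.0146


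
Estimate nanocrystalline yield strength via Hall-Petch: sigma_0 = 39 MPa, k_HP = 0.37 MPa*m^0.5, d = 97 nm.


d = 97 nm = 9.7e-08 m
sqrt(d) = 0.0003114482
Hall-Petch contribution = k / sqrt(d) = 0.37 / 0.0003114482 = 1188.0 MPa
sigma = sigma_0 + k/sqrt(d) = 39 + 1188.0 = 1227.0 MPa

1227.0


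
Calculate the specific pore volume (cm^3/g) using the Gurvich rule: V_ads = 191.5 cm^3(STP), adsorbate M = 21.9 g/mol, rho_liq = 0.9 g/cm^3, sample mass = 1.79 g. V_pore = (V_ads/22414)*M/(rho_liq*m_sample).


Moles adsorbed n = V_ads / 22414 = 191.5 / 22414 = 8.543767e-03 mol
Liquid volume V_liq = n * M / rho_liq = 8.543767e-03 * 21.9 / 0.9 = 0.20790 cm^3
Specific pore volume V_pore = V_liq / m_sample = 0.20790 / 1.79
V_pore = 0.1161 cm^3/g

0.1161


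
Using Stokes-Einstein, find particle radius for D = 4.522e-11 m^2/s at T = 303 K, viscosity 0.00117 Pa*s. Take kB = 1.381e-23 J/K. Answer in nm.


Stokes-Einstein: R = kB*T / (6*pi*eta*D)
R = 1.381e-23 * 303 / (6 * pi * 0.00117 * 4.522e-11)
R = 4.19584e-09 m = 4.2 nm

4.2


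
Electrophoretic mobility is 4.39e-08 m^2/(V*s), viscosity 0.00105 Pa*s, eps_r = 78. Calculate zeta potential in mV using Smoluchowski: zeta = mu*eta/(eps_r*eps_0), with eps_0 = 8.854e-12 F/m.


Smoluchowski equation: zeta = mu * eta / (eps_r * eps_0)
zeta = 4.39e-08 * 0.00105 / (78 * 8.854e-12)
zeta = 0.066745 V = 66.75 mV

66.75


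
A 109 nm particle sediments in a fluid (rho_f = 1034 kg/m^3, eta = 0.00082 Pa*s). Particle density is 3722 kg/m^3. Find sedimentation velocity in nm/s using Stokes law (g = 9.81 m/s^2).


Radius R = 109/2 nm = 5.45e-08 m
Density difference = 3722 - 1034 = 2688 kg/m^3
v = 2 * R^2 * (rho_p - rho_f) * g / (9 * eta)
v = 2 * (5.45e-08)^2 * 2688 * 9.81 / (9 * 0.00082)
v = 2.12258e-08 m/s = 21.2258 nm/s

21.2258


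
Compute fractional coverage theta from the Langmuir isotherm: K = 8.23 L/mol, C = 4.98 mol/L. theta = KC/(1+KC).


Langmuir isotherm: theta = K*C / (1 + K*C)
K*C = 8.23 * 4.98 = 40.9854
theta = 40.9854 / (1 + 40.9854) = 40.9854 / 41.9854
theta = 0.9762

0.9762


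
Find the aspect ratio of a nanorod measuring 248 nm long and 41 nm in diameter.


Aspect ratio AR = length / diameter
AR = 248 / 41
AR = 6.05

6.05


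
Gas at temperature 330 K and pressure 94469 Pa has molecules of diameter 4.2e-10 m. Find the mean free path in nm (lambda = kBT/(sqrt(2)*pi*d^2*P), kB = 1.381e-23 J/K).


Mean free path: lambda = kB*T / (sqrt(2) * pi * d^2 * P)
lambda = 1.381e-23 * 330 / (sqrt(2) * pi * (4.2e-10)^2 * 94469)
lambda = 6.15538e-08 m
lambda = 61.55 nm

61.55


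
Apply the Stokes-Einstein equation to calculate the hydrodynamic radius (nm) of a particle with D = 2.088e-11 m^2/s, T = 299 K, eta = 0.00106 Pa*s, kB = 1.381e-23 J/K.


Stokes-Einstein: R = kB*T / (6*pi*eta*D)
R = 1.381e-23 * 299 / (6 * pi * 0.00106 * 2.088e-11)
R = 9.89754e-09 m = 9.9 nm

9.9


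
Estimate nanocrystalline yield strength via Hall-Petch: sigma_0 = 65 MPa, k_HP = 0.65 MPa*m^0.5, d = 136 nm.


d = 136 nm = 1.36e-07 m
sqrt(d) = 0.0003687818
Hall-Petch contribution = k / sqrt(d) = 0.65 / 0.0003687818 = 1762.6 MPa
sigma = sigma_0 + k/sqrt(d) = 65 + 1762.6 = 1827.6 MPa

1827.6


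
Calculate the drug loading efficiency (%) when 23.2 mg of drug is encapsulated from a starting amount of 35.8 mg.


Drug loading efficiency = (drug loaded / drug initial) * 100
DLE = 23.2 / 35.8 * 100
DLE = 0.648 * 100
DLE = 64.8%

64.8


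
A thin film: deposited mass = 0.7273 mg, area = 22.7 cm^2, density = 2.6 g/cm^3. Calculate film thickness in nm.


Convert: m = 0.7273 mg = 7.2730e-07 kg, A = 22.7 cm^2 = 2.2700e-03 m^2, rho = 2.6 g/cm^3 = 2600 kg/m^3
t = m / (A * rho)
t = 7.2730e-07 / (2.2700e-03 * 2600)
t = 1.2323e-07 m = 123.2 nm

123.2


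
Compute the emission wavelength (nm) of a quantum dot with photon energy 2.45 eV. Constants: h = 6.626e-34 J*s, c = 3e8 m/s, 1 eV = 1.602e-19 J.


Convert energy: E = 2.45 eV = 2.45 * 1.602e-19 = 3.9249e-19 J
lambda = h*c / E = 6.626e-34 * 3e8 / 3.9249e-19
lambda = 5.06459e-07 m = 506.5 nm

506.5


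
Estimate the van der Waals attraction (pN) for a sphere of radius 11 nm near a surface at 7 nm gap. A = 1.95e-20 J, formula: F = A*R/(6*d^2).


Convert to SI: R = 11 nm = 1.1e-08 m, d = 7 nm = 7e-09 m
F = A * R / (6 * d^2)
F = 1.95e-20 * 1.1e-08 / (6 * (7e-09)^2)
F = 7.29592e-13 N = 0.73 pN

0.73


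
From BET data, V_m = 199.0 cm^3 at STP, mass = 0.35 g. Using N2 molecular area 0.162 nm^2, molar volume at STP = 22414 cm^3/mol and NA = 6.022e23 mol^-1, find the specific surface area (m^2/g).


Number of moles in monolayer = V_m / 22414 = 199.0 / 22414 = 0.00887838
Number of molecules = moles * NA = 0.00887838 * 6.022e23
SA = molecules * sigma / mass
SA = (199.0 / 22414) * 6.022e23 * 0.162e-18 / 0.35
SA = 2474.7 m^2/g

2474.7


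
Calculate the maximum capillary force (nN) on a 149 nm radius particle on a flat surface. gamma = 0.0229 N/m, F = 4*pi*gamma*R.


Convert radius: R = 149 nm = 1.49e-07 m
F = 4 * pi * gamma * R
F = 4 * pi * 0.0229 * 1.49e-07
F = 4.28777e-08 N = 42.8777 nN

42.8777


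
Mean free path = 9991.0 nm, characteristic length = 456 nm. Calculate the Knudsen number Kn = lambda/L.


Knudsen number Kn = lambda / L
Kn = 9991.0 / 456
Kn = 21.9101

21.9101


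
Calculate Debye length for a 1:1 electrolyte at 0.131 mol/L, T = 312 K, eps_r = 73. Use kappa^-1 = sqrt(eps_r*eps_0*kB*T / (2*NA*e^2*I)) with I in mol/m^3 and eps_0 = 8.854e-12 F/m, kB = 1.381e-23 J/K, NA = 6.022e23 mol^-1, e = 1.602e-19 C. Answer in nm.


Ionic strength I = 0.131 * 1^2 * 1000 = 131 mol/m^3
kappa^-1 = sqrt(73 * 8.854e-12 * 1.381e-23 * 312 / (2 * 6.022e23 * (1.602e-19)^2 * 131))
kappa^-1 = 0.829 nm

0.829


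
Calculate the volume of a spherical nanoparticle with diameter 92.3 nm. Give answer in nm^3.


Radius r = 92.3/2 = 46.15 nm
Volume V = (4/3) * pi * r^3
V = (4/3) * pi * (46.15)^3
V = 411721.67 nm^3

411721.67


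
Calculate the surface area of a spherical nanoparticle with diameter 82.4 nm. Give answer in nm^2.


Radius r = 82.4/2 = 41.2 nm
Surface area SA = 4 * pi * r^2
SA = 4 * pi * (41.2)^2
SA = 21330.66 nm^2

21330.66


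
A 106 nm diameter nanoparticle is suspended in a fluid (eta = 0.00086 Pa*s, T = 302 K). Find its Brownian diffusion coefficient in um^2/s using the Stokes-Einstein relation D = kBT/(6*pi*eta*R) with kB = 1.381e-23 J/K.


Radius R = 106/2 = 53 nm = 5.3e-08 m
D = kB*T / (6*pi*eta*R)
D = 1.381e-23 * 302 / (6 * pi * 0.00086 * 5.3e-08)
D = 4.85428e-12 m^2/s = 4.854 um^2/s

4.854
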